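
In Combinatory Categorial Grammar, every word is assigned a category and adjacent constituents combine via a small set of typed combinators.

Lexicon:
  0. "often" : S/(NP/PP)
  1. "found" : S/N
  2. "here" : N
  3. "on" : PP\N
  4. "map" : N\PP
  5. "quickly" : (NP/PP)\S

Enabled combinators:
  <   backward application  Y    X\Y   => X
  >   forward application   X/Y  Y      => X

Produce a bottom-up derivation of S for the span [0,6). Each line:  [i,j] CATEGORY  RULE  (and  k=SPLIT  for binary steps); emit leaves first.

[0,1] S/(NP/PP)  lex  "often"
[1,2] S/N  lex  "found"
[2,3] N  lex  "here"
[3,4] PP\N  lex  "on"
[2,4] PP  <  k=3
[4,5] N\PP  lex  "map"
[2,5] N  <  k=4
[1,5] S  >  k=2
[5,6] (NP/PP)\S  lex  "quickly"
[1,6] NP/PP  <  k=5
[0,6] S  >  k=1

[0,6] S   >
  [0,1] "often" : S/(NP/PP)
  [1,6] NP/PP   <
    [1,5] S   >
      [1,2] "found" : S/N
      [2,5] N   <
        [2,4] PP   <
          [2,3] "here" : N
          [3,4] "on" : PP\N
        [4,5] "map" : N\PP
    [5,6] "quickly" : (NP/PP)\S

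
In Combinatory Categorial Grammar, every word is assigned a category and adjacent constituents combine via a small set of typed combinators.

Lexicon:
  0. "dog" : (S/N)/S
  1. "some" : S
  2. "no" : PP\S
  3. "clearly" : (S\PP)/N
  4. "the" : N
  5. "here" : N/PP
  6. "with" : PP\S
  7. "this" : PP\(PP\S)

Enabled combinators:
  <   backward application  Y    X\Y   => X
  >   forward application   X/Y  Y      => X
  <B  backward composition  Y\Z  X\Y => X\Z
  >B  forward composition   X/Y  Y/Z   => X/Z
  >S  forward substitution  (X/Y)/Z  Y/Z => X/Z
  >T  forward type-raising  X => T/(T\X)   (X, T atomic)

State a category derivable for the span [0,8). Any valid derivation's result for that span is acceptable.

S

[0,8] S   >
  [0,5] S/N   >
    [0,1] "dog" : (S/N)/S
    [1,5] S   <
      [1,3] PP   <
        [1,2] "some" : S
        [2,3] "no" : PP\S
      [3,5] S\PP   >
        [3,4] "clearly" : (S\PP)/N
        [4,5] "the" : N
  [5,8] N   >
    [5,6] "here" : N/PP
    [6,8] PP   <
      [6,7] "with" : PP\S
      [7,8] "this" : PP\(PP\S)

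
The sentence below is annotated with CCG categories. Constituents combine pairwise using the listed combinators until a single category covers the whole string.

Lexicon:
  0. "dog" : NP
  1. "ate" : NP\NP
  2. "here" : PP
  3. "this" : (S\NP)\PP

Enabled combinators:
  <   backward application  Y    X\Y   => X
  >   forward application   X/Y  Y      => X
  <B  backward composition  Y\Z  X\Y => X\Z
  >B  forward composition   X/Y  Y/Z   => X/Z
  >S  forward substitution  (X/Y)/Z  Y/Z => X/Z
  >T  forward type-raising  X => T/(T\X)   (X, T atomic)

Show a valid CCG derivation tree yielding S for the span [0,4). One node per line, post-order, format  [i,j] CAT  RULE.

[0,1] NP  lex  "dog"
[0,1] S/(S\NP)  >T
[1,2] NP\NP  lex  "ate"
[2,3] PP  lex  "here"
[3,4] (S\NP)\PP  lex  "this"
[2,4] S\NP  <  k=3
[1,4] S\NP  <B  k=2
[0,4] S  >  k=1

[0,4] S   >
  [0,1] S/(S\NP)   >T
    [0,1] "dog" : NP
  [1,4] S\NP   <B
    [1,2] "ate" : NP\NP
    [2,4] S\NP   <
      [2,3] "here" : PP
      [3,4] "this" : (S\NP)\PP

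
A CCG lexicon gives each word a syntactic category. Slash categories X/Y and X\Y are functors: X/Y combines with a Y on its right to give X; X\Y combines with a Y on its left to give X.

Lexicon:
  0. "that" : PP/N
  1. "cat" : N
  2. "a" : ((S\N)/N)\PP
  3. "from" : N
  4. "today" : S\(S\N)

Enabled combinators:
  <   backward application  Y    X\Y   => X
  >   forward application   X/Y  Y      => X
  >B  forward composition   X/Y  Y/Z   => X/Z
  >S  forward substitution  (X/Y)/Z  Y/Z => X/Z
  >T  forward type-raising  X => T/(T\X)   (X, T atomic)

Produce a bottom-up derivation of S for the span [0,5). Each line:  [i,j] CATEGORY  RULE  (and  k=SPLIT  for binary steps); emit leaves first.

[0,1] PP/N  lex  "that"
[1,2] N  lex  "cat"
[0,2] PP  >  k=1
[2,3] ((S\N)/N)\PP  lex  "a"
[0,3] (S\N)/N  <  k=2
[3,4] N  lex  "from"
[0,4] S\N  >  k=3
[4,5] S\(S\N)  lex  "today"
[0,5] S  <  k=4

[0,5] S   <
  [0,4] S\N   >
    [0,3] (S\N)/N   <
      [0,2] PP   >
        [0,1] "that" : PP/N
        [1,2] "cat" : N
      [2,3] "a" : ((S\N)/N)\PP
    [3,4] "from" : N
  [4,5] "today" : S\(S\N)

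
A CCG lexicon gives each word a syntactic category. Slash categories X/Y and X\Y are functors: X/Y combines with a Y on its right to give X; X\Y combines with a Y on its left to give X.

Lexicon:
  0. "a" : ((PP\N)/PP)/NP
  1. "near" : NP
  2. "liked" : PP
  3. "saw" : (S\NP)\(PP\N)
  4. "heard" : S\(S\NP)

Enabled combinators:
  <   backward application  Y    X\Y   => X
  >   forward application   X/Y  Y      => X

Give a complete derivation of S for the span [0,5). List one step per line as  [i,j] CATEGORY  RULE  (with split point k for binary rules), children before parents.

[0,1] ((PP\N)/PP)/NP  lex  "a"
[1,2] NP  lex  "near"
[0,2] (PP\N)/PP  >  k=1
[2,3] PP  lex  "liked"
[0,3] PP\N  >  k=2
[3,4] (S\NP)\(PP\N)  lex  "saw"
[0,4] S\NP  <  k=3
[4,5] S\(S\NP)  lex  "heard"
[0,5] S  <  k=4

[0,5] S   <
  [0,4] S\NP   <
    [0,3] PP\N   >
      [0,2] (PP\N)/PP   >
        [0,1] "a" : ((PP\N)/PP)/NP
        [1,2] "near" : NP
      [2,3] "liked" : PP
    [3,4] "saw" : (S\NP)\(PP\N)
  [4,5] "heard" : S\(S\NP)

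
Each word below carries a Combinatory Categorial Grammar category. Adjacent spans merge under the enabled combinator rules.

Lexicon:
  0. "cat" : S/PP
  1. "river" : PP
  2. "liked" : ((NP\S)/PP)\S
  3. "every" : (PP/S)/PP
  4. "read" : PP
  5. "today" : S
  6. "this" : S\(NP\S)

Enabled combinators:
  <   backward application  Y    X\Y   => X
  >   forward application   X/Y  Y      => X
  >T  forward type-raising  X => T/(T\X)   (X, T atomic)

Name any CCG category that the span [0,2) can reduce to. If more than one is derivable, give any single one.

S

[0,7] S   <
  [0,6] NP\S   >
    [0,3] (NP\S)/PP   <
      [0,2] S   >
        [0,1] "cat" : S/PP
        [1,2] "river" : PP
      [2,3] "liked" : ((NP\S)/PP)\S
    [3,6] PP   >
      [3,5] PP/S   >
        [3,4] "every" : (PP/S)/PP
        [4,5] "read" : PP
      [5,6] "today" : S
  [6,7] "this" : S\(NP\S)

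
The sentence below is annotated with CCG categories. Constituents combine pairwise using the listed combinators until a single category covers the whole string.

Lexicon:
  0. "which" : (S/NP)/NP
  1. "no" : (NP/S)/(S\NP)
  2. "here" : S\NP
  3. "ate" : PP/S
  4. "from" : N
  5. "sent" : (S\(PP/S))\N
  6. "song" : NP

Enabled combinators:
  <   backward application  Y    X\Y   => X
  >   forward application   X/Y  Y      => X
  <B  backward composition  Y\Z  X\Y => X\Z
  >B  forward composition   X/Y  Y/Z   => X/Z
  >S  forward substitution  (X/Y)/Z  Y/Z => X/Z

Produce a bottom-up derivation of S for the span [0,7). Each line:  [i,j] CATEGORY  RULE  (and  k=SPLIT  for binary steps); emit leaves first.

[0,7] S   >
  [0,6] S/NP   >
    [0,1] "which" : (S/NP)/NP
    [1,6] NP   >
      [1,3] NP/S   >
        [1,2] "no" : (NP/S)/(S\NP)
        [2,3] "here" : S\NP
      [3,6] S   <
        [3,4] "ate" : PP/S
        [4,6] S\(PP/S)   <
          [4,5] "from" : N
          [5,6] "sent" : (S\(PP/S))\N
  [6,7] "song" : NP

[0,1] (S/NP)/NP  lex  "which"
[1,2] (NP/S)/(S\NP)  lex  "no"
[2,3] S\NP  lex  "here"
[1,3] NP/S  >  k=2
[3,4] PP/S  lex  "ate"
[4,5] N  lex  "from"
[5,6] (S\(PP/S))\N  lex  "sent"
[4,6] S\(PP/S)  <  k=5
[3,6] S  <  k=4
[1,6] NP  >  k=3
[0,6] S/NP  >  k=1
[6,7] NP  lex  "song"
[0,7] S  >  k=6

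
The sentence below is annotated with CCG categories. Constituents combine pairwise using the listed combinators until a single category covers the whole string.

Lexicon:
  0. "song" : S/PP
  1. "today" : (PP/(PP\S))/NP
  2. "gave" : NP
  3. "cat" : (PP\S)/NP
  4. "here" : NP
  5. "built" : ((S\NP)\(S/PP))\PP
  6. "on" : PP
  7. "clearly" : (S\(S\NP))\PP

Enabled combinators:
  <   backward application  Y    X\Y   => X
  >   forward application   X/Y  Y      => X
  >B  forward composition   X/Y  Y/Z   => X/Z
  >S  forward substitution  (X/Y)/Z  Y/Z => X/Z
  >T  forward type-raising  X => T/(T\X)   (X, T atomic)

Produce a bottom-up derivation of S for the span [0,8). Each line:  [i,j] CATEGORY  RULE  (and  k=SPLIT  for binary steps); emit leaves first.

[0,1] S/PP  lex  "song"
[1,2] (PP/(PP\S))/NP  lex  "today"
[2,3] NP  lex  "gave"
[1,3] PP/(PP\S)  >  k=2
[3,4] (PP\S)/NP  lex  "cat"
[4,5] NP  lex  "here"
[3,5] PP\S  >  k=4
[1,5] PP  >  k=3
[5,6] ((S\NP)\(S/PP))\PP  lex  "built"
[1,6] (S\NP)\(S/PP)  <  k=5
[0,6] S\NP  <  k=1
[6,7] PP  lex  "on"
[7,8] (S\(S\NP))\PP  lex  "clearly"
[6,8] S\(S\NP)  <  k=7
[0,8] S  <  k=6

[0,8] S   <
  [0,6] S\NP   <
    [0,1] "song" : S/PP
    [1,6] (S\NP)\(S/PP)   <
      [1,5] PP   >
        [1,3] PP/(PP\S)   >
          [1,2] "today" : (PP/(PP\S))/NP
          [2,3] "gave" : NP
        [3,5] PP\S   >
          [3,4] "cat" : (PP\S)/NP
          [4,5] "here" : NP
      [5,6] "built" : ((S\NP)\(S/PP))\PP
  [6,8] S\(S\NP)   <
    [6,7] "on" : PP
    [7,8] "clearly" : (S\(S\NP))\PP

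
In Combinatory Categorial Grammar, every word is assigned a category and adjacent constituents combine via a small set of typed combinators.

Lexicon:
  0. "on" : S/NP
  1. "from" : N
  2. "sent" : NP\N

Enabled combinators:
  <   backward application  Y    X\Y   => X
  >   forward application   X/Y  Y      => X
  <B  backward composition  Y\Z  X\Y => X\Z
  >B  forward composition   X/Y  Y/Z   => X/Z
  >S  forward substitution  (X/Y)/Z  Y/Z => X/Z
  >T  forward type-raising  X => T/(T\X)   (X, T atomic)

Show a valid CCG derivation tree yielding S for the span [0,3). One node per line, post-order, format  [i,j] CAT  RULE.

[0,3] S   >
  [0,1] "on" : S/NP
  [1,3] NP   <
    [1,2] "from" : N
    [2,3] "sent" : NP\N

[0,1] S/NP  lex  "on"
[1,2] N  lex  "from"
[2,3] NP\N  lex  "sent"
[1,3] NP  <  k=2
[0,3] S  >  k=1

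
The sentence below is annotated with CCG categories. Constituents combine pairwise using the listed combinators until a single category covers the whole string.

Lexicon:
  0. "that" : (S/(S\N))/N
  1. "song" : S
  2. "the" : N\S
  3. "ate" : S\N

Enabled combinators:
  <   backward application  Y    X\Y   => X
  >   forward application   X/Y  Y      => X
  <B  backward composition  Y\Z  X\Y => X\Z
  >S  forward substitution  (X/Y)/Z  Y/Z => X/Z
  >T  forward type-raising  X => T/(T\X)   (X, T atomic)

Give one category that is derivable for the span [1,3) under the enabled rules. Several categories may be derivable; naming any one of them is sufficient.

[0,4] S   >
  [0,3] S/(S\N)   >
    [0,1] "that" : (S/(S\N))/N
    [1,3] N   >
      [1,2] N/(N\S)   >T
        [1,2] "song" : S
      [2,3] "the" : N\S
  [3,4] "ate" : S\N

N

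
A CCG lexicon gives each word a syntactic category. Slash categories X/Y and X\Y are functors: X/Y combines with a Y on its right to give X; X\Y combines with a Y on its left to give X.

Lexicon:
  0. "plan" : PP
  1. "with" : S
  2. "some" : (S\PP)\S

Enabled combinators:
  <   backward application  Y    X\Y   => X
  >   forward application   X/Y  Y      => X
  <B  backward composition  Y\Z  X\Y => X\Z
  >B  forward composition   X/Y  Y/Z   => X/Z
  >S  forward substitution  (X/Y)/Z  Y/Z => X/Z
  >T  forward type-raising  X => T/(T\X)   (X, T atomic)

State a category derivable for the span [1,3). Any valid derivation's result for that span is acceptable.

[0,3] S   >
  [0,1] S/(S\PP)   >T
    [0,1] "plan" : PP
  [1,3] S\PP   <
    [1,2] "with" : S
    [2,3] "some" : (S\PP)\S

S\PP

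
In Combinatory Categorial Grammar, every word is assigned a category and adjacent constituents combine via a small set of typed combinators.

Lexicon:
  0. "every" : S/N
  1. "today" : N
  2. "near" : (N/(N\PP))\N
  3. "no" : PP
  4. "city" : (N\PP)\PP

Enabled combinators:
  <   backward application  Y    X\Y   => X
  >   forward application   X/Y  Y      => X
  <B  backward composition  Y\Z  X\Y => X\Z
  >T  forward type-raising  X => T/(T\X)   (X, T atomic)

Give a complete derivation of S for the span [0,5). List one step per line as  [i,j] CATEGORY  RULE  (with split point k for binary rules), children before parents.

[0,5] S   >
  [0,1] "every" : S/N
  [1,5] N   >
    [1,3] N/(N\PP)   <
      [1,2] "today" : N
      [2,3] "near" : (N/(N\PP))\N
    [3,5] N\PP   <
      [3,4] "no" : PP
      [4,5] "city" : (N\PP)\PP

[0,1] S/N  lex  "every"
[1,2] N  lex  "today"
[2,3] (N/(N\PP))\N  lex  "near"
[1,3] N/(N\PP)  <  k=2
[3,4] PP  lex  "no"
[4,5] (N\PP)\PP  lex  "city"
[3,5] N\PP  <  k=4
[1,5] N  >  k=3
[0,5] S  >  k=1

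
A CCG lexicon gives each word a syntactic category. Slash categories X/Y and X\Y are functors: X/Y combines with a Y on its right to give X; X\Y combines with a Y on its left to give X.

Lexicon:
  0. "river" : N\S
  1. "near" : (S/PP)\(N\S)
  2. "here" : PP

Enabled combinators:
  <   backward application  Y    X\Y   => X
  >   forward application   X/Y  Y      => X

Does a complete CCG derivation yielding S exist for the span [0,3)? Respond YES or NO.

[0,3] S   >
  [0,2] S/PP   <
    [0,1] "river" : N\S
    [1,2] "near" : (S/PP)\(N\S)
  [2,3] "here" : PP

YES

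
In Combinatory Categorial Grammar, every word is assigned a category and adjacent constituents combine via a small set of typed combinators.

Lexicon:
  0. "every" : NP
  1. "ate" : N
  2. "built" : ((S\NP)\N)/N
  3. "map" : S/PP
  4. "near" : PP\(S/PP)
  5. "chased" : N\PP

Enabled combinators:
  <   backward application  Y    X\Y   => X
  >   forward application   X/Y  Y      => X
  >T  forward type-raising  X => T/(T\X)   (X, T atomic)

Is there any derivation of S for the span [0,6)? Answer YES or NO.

YES

[0,6] S   <
  [0,1] "every" : NP
  [1,6] S\NP   <
    [1,2] "ate" : N
    [2,6] (S\NP)\N   >
      [2,3] "built" : ((S\NP)\N)/N
      [3,6] N   <
        [3,5] PP   <
          [3,4] "map" : S/PP
          [4,5] "near" : PP\(S/PP)
        [5,6] "chased" : N\PP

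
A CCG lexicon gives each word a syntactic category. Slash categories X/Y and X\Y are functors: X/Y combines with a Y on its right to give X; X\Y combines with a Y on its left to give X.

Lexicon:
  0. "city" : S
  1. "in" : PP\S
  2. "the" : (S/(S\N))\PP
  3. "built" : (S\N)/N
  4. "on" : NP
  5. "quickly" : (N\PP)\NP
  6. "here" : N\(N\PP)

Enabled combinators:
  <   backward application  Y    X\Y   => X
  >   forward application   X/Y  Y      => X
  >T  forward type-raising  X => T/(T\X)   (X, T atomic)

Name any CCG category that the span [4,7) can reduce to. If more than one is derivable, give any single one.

N

[0,7] S   >
  [0,3] S/(S\N)   <
    [0,2] PP   >
      [0,1] PP/(PP\S)   >T
        [0,1] "city" : S
      [1,2] "in" : PP\S
    [2,3] "the" : (S/(S\N))\PP
  [3,7] S\N   >
    [3,4] "built" : (S\N)/N
    [4,7] N   <
      [4,6] N\PP   <
        [4,5] "on" : NP
        [5,6] "quickly" : (N\PP)\NP
      [6,7] "here" : N\(N\PP)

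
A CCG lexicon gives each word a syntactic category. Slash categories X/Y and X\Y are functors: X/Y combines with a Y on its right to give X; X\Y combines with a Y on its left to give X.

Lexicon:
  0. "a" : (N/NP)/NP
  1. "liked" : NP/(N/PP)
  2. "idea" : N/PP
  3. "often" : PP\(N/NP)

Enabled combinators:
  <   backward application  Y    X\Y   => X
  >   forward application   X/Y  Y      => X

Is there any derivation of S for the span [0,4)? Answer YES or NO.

NO

(N/NP)/NP NP/(N/PP) N/PP PP\(N/NP)
CKY chart[0,4] = {PP}; S ∉ chart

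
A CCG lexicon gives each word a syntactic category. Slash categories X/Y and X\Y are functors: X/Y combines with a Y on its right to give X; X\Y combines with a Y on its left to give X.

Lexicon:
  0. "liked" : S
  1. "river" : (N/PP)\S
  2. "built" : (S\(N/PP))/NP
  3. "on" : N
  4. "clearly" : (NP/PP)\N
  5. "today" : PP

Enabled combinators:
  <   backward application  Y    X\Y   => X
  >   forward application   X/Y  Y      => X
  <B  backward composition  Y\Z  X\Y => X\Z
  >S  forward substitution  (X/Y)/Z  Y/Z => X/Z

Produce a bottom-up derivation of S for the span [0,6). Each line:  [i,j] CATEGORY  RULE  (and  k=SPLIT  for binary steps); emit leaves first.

[0,1] S  lex  "liked"
[1,2] (N/PP)\S  lex  "river"
[0,2] N/PP  <  k=1
[2,3] (S\(N/PP))/NP  lex  "built"
[3,4] N  lex  "on"
[4,5] (NP/PP)\N  lex  "clearly"
[3,5] NP/PP  <  k=4
[5,6] PP  lex  "today"
[3,6] NP  >  k=5
[2,6] S\(N/PP)  >  k=3
[0,6] S  <  k=2

[0,6] S   <
  [0,2] N/PP   <
    [0,1] "liked" : S
    [1,2] "river" : (N/PP)\S
  [2,6] S\(N/PP)   >
    [2,3] "built" : (S\(N/PP))/NP
    [3,6] NP   >
      [3,5] NP/PP   <
        [3,4] "on" : N
        [4,5] "clearly" : (NP/PP)\N
      [5,6] "today" : PP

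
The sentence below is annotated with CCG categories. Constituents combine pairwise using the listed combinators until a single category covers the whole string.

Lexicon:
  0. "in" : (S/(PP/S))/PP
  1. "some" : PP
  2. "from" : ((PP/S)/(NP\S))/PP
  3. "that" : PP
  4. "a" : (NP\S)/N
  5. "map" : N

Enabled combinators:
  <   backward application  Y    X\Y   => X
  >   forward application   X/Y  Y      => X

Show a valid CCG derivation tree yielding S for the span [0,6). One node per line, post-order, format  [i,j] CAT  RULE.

[0,6] S   >
  [0,2] S/(PP/S)   >
    [0,1] "in" : (S/(PP/S))/PP
    [1,2] "some" : PP
  [2,6] PP/S   >
    [2,4] (PP/S)/(NP\S)   >
      [2,3] "from" : ((PP/S)/(NP\S))/PP
      [3,4] "that" : PP
    [4,6] NP\S   >
      [4,5] "a" : (NP\S)/N
      [5,6] "map" : N

[0,1] (S/(PP/S))/PP  lex  "in"
[1,2] PP  lex  "some"
[0,2] S/(PP/S)  >  k=1
[2,3] ((PP/S)/(NP\S))/PP  lex  "from"
[3,4] PP  lex  "that"
[2,4] (PP/S)/(NP\S)  >  k=3
[4,5] (NP\S)/N  lex  "a"
[5,6] N  lex  "map"
[4,6] NP\S  >  k=5
[2,6] PP/S  >  k=4
[0,6] S  >  k=2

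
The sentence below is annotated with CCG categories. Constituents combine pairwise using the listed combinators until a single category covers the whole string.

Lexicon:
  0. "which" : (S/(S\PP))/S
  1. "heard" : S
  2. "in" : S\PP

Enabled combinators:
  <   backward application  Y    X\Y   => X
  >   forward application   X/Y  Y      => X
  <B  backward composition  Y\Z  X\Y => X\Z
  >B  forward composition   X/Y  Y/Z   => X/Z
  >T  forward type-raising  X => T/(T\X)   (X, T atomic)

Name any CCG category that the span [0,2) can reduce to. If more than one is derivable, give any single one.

S/(S\PP)

[0,3] S   >
  [0,2] S/(S\PP)   >
    [0,1] "which" : (S/(S\PP))/S
    [1,2] "heard" : S
  [2,3] "in" : S\PP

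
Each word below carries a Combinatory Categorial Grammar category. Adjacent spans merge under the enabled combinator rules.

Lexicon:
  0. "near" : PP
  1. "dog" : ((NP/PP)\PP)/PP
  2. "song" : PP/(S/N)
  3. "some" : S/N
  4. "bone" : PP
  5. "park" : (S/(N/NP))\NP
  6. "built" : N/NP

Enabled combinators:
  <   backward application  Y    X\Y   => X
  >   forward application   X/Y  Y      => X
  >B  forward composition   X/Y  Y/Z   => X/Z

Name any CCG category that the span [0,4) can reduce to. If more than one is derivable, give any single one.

[0,7] S   >
  [0,6] S/(N/NP)   <
    [0,5] NP   >
      [0,4] NP/PP   <
        [0,1] "near" : PP
        [1,4] (NP/PP)\PP   >
          [1,2] "dog" : ((NP/PP)\PP)/PP
          [2,4] PP   >
            [2,3] "song" : PP/(S/N)
            [3,4] "some" : S/N
      [4,5] "bone" : PP
    [5,6] "park" : (S/(N/NP))\NP
  [6,7] "built" : N/NP

NP/PP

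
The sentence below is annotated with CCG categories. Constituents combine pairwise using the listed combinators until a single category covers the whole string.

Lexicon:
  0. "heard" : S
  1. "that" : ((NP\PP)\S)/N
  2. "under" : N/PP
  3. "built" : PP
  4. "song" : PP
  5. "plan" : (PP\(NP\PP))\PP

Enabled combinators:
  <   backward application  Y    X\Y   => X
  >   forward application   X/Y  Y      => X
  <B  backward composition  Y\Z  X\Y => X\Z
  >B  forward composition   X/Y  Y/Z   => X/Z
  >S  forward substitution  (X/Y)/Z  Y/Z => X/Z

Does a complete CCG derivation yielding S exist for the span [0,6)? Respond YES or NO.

S ((NP\PP)\S)/N N/PP PP PP (PP\(NP\PP))\PP
CKY chart[0,6] = {PP}; S ∉ chart

NO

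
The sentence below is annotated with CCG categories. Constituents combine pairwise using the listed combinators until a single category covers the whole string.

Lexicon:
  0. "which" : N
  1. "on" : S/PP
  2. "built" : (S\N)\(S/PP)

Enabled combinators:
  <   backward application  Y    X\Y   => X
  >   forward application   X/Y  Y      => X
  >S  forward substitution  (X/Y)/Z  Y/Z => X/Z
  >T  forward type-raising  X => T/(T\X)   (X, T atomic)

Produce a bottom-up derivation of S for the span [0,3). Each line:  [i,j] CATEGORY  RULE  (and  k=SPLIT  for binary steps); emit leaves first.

[0,3] S   <
  [0,1] "which" : N
  [1,3] S\N   <
    [1,2] "on" : S/PP
    [2,3] "built" : (S\N)\(S/PP)

[0,1] N  lex  "which"
[1,2] S/PP  lex  "on"
[2,3] (S\N)\(S/PP)  lex  "built"
[1,3] S\N  <  k=2
[0,3] S  <  k=1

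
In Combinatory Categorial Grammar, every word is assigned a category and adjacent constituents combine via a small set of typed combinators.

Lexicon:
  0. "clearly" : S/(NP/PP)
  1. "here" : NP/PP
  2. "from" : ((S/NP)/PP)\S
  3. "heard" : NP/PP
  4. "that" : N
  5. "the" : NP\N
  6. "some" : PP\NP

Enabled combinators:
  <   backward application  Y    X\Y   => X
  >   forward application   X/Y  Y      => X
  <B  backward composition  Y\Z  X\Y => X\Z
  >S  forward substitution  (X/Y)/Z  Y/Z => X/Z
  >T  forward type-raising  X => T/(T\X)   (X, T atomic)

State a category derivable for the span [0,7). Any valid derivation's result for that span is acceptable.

[0,7] S   >
  [0,4] S/PP   >S
    [0,3] (S/NP)/PP   <
      [0,2] S   >
        [0,1] "clearly" : S/(NP/PP)
        [1,2] "here" : NP/PP
      [2,3] "from" : ((S/NP)/PP)\S
    [3,4] "heard" : NP/PP
  [4,7] PP   <
    [4,5] "that" : N
    [5,7] PP\N   <B
      [5,6] "the" : NP\N
      [6,7] "some" : PP\NP

S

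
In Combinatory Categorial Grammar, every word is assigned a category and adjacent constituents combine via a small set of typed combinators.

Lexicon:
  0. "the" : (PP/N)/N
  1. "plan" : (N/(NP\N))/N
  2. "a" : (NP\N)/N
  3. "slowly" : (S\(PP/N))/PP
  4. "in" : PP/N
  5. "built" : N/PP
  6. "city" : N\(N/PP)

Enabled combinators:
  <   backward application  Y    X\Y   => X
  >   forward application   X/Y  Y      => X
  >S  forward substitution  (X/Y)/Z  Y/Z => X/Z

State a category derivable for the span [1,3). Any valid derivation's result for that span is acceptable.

[0,7] S   <
  [0,3] PP/N   >S
    [0,1] "the" : (PP/N)/N
    [1,3] N/N   >S
      [1,2] "plan" : (N/(NP\N))/N
      [2,3] "a" : (NP\N)/N
  [3,7] S\(PP/N)   >
    [3,4] "slowly" : (S\(PP/N))/PP
    [4,7] PP   >
      [4,5] "in" : PP/N
      [5,7] N   <
        [5,6] "built" : N/PP
        [6,7] "city" : N\(N/PP)

N/N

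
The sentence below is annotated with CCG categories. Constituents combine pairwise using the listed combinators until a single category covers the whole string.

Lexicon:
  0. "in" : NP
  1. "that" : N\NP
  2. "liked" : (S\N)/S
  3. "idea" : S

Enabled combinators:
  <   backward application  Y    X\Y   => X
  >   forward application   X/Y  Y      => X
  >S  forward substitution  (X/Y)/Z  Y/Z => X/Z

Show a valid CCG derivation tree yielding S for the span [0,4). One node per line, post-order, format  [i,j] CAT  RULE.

[0,1] NP  lex  "in"
[1,2] N\NP  lex  "that"
[0,2] N  <  k=1
[2,3] (S\N)/S  lex  "liked"
[3,4] S  lex  "idea"
[2,4] S\N  >  k=3
[0,4] S  <  k=2

[0,4] S   <
  [0,2] N   <
    [0,1] "in" : NP
    [1,2] "that" : N\NP
  [2,4] S\N   >
    [2,3] "liked" : (S\N)/S
    [3,4] "idea" : S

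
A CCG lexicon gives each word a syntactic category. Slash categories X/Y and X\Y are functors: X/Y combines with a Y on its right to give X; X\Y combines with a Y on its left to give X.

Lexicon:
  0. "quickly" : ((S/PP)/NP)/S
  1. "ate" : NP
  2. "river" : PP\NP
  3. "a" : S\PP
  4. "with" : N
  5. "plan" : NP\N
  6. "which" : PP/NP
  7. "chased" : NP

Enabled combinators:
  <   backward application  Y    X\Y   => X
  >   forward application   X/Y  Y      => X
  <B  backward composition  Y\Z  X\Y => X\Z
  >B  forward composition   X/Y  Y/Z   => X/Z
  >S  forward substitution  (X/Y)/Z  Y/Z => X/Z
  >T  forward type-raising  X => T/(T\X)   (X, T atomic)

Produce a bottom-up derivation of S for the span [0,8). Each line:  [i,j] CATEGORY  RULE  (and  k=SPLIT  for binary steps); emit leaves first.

[0,8] S   >
  [0,6] S/PP   >
    [0,4] (S/PP)/NP   >
      [0,1] "quickly" : ((S/PP)/NP)/S
      [1,4] S   <
        [1,2] "ate" : NP
        [2,4] S\NP   <B
          [2,3] "river" : PP\NP
          [3,4] "a" : S\PP
    [4,6] NP   >
      [4,5] NP/(NP\N)   >T
        [4,5] "with" : N
      [5,6] "plan" : NP\N
  [6,8] PP   >
    [6,7] "which" : PP/NP
    [7,8] "chased" : NP

[0,1] ((S/PP)/NP)/S  lex  "quickly"
[1,2] NP  lex  "ate"
[2,3] PP\NP  lex  "river"
[3,4] S\PP  lex  "a"
[2,4] S\NP  <B  k=3
[1,4] S  <  k=2
[0,4] (S/PP)/NP  >  k=1
[4,5] N  lex  "with"
[4,5] NP/(NP\N)  >T
[5,6] NP\N  lex  "plan"
[4,6] NP  >  k=5
[0,6] S/PP  >  k=4
[6,7] PP/NP  lex  "which"
[7,8] NP  lex  "chased"
[6,8] PP  >  k=7
[0,8] S  >  k=6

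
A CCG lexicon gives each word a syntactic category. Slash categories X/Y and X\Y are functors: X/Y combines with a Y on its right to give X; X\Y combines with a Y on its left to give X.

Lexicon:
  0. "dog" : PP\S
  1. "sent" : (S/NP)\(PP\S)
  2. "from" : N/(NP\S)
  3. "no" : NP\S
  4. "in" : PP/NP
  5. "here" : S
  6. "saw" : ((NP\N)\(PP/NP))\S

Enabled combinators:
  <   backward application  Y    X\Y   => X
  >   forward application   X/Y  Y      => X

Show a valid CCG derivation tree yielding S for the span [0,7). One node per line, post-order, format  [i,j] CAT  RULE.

[0,1] PP\S  lex  "dog"
[1,2] (S/NP)\(PP\S)  lex  "sent"
[0,2] S/NP  <  k=1
[2,3] N/(NP\S)  lex  "from"
[3,4] NP\S  lex  "no"
[2,4] N  >  k=3
[4,5] PP/NP  lex  "in"
[5,6] S  lex  "here"
[6,7] ((NP\N)\(PP/NP))\S  lex  "saw"
[5,7] (NP\N)\(PP/NP)  <  k=6
[4,7] NP\N  <  k=5
[2,7] NP  <  k=4
[0,7] S  >  k=2

[0,7] S   >
  [0,2] S/NP   <
    [0,1] "dog" : PP\S
    [1,2] "sent" : (S/NP)\(PP\S)
  [2,7] NP   <
    [2,4] N   >
      [2,3] "from" : N/(NP\S)
      [3,4] "no" : NP\S
    [4,7] NP\N   <
      [4,5] "in" : PP/NP
      [5,7] (NP\N)\(PP/NP)   <
        [5,6] "here" : S
        [6,7] "saw" : ((NP\N)\(PP/NP))\S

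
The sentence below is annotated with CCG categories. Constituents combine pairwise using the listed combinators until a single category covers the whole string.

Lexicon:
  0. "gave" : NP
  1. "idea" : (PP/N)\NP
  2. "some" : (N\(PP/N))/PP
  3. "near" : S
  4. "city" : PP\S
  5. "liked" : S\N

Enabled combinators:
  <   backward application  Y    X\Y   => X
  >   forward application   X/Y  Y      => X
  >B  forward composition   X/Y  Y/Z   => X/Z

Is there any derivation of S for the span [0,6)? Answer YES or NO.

[0,6] S   <
  [0,5] N   <
    [0,2] PP/N   <
      [0,1] "gave" : NP
      [1,2] "idea" : (PP/N)\NP
    [2,5] N\(PP/N)   >
      [2,3] "some" : (N\(PP/N))/PP
      [3,5] PP   <
        [3,4] "near" : S
        [4,5] "city" : PP\S
  [5,6] "liked" : S\N

YES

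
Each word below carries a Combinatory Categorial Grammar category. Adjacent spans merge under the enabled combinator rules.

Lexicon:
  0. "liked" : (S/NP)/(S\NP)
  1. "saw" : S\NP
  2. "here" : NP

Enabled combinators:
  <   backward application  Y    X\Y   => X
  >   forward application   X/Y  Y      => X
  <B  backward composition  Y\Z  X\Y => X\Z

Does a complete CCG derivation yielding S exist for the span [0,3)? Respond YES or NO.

YES

[0,3] S   >
  [0,2] S/NP   >
    [0,1] "liked" : (S/NP)/(S\NP)
    [1,2] "saw" : S\NP
  [2,3] "here" : NP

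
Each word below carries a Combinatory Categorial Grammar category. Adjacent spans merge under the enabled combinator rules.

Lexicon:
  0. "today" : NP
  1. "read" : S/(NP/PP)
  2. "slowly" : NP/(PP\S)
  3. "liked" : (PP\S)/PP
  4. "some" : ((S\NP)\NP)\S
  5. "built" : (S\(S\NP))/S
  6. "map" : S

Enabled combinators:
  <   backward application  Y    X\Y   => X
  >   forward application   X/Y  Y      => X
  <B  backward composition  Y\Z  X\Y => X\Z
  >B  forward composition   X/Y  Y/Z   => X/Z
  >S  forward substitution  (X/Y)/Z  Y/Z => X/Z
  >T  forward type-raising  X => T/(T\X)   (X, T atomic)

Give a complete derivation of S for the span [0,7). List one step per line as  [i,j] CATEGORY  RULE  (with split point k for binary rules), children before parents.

[0,7] S   <
  [0,5] S\NP   <
    [0,1] "today" : NP
    [1,5] (S\NP)\NP   <
      [1,4] S   >
        [1,2] "read" : S/(NP/PP)
        [2,4] NP/PP   >B
          [2,3] "slowly" : NP/(PP\S)
          [3,4] "liked" : (PP\S)/PP
      [4,5] "some" : ((S\NP)\NP)\S
  [5,7] S\(S\NP)   >
    [5,6] "built" : (S\(S\NP))/S
    [6,7] "map" : S

[0,1] NP  lex  "today"
[1,2] S/(NP/PP)  lex  "read"
[2,3] NP/(PP\S)  lex  "slowly"
[3,4] (PP\S)/PP  lex  "liked"
[2,4] NP/PP  >B  k=3
[1,4] S  >  k=2
[4,5] ((S\NP)\NP)\S  lex  "some"
[1,5] (S\NP)\NP  <  k=4
[0,5] S\NP  <  k=1
[5,6] (S\(S\NP))/S  lex  "built"
[6,7] S  lex  "map"
[5,7] S\(S\NP)  >  k=6
[0,7] S  <  k=5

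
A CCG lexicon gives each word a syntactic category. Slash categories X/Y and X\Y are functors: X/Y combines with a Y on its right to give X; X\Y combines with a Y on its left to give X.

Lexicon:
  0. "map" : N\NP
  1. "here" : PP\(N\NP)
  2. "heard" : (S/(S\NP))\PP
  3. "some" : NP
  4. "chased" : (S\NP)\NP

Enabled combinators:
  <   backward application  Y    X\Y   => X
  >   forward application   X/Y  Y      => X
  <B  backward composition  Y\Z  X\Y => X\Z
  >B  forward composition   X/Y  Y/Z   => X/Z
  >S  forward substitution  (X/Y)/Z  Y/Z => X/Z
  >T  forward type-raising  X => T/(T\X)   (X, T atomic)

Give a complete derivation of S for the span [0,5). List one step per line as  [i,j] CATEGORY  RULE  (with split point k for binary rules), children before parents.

[0,1] N\NP  lex  "map"
[1,2] PP\(N\NP)  lex  "here"
[0,2] PP  <  k=1
[2,3] (S/(S\NP))\PP  lex  "heard"
[0,3] S/(S\NP)  <  k=2
[3,4] NP  lex  "some"
[4,5] (S\NP)\NP  lex  "chased"
[3,5] S\NP  <  k=4
[0,5] S  >  k=3

[0,5] S   >
  [0,3] S/(S\NP)   <
    [0,2] PP   <
      [0,1] "map" : N\NP
      [1,2] "here" : PP\(N\NP)
    [2,3] "heard" : (S/(S\NP))\PP
  [3,5] S\NP   <
    [3,4] "some" : NP
    [4,5] "chased" : (S\NP)\NP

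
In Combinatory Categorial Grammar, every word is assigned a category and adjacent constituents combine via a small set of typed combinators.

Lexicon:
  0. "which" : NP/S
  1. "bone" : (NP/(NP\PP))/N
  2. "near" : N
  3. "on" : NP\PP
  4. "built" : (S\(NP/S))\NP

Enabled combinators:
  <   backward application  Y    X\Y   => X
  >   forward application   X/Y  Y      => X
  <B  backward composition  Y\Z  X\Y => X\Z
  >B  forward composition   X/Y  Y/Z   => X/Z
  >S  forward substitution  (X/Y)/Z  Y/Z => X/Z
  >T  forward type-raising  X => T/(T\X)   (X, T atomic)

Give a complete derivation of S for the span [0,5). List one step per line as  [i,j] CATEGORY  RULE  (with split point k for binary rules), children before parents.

[0,1] NP/S  lex  "which"
[1,2] (NP/(NP\PP))/N  lex  "bone"
[2,3] N  lex  "near"
[1,3] NP/(NP\PP)  >  k=2
[3,4] NP\PP  lex  "on"
[1,4] NP  >  k=3
[4,5] (S\(NP/S))\NP  lex  "built"
[1,5] S\(NP/S)  <  k=4
[0,5] S  <  k=1

[0,5] S   <
  [0,1] "which" : NP/S
  [1,5] S\(NP/S)   <
    [1,4] NP   >
      [1,3] NP/(NP\PP)   >
        [1,2] "bone" : (NP/(NP\PP))/N
        [2,3] "near" : N
      [3,4] "on" : NP\PP
    [4,5] "built" : (S\(NP/S))\NP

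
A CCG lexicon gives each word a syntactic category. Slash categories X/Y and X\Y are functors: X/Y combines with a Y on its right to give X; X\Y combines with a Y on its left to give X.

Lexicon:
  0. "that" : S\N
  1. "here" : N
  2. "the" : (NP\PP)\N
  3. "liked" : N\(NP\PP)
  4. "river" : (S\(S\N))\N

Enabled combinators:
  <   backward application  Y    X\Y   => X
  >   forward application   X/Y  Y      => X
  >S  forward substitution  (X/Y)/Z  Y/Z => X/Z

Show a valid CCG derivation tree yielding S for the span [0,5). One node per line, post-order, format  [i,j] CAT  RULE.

[0,1] S\N  lex  "that"
[1,2] N  lex  "here"
[2,3] (NP\PP)\N  lex  "the"
[1,3] NP\PP  <  k=2
[3,4] N\(NP\PP)  lex  "liked"
[1,4] N  <  k=3
[4,5] (S\(S\N))\N  lex  "river"
[1,5] S\(S\N)  <  k=4
[0,5] S  <  k=1

[0,5] S   <
  [0,1] "that" : S\N
  [1,5] S\(S\N)   <
    [1,4] N   <
      [1,3] NP\PP   <
        [1,2] "here" : N
        [2,3] "the" : (NP\PP)\N
      [3,4] "liked" : N\(NP\PP)
    [4,5] "river" : (S\(S\N))\N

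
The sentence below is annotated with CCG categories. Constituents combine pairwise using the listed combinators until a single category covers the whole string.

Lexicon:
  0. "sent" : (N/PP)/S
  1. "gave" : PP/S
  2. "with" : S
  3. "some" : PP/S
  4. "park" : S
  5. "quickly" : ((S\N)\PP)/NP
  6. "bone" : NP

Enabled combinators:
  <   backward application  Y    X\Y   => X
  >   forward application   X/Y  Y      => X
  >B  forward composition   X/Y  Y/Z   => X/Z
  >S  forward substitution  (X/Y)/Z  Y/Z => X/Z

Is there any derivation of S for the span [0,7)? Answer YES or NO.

YES

[0,7] S   <
  [0,3] N   >
    [0,2] N/S   >S
      [0,1] "sent" : (N/PP)/S
      [1,2] "gave" : PP/S
    [2,3] "with" : S
  [3,7] S\N   <
    [3,5] PP   >
      [3,4] "some" : PP/S
      [4,5] "park" : S
    [5,7] (S\N)\PP   >
      [5,6] "quickly" : ((S\N)\PP)/NP
      [6,7] "bone" : NP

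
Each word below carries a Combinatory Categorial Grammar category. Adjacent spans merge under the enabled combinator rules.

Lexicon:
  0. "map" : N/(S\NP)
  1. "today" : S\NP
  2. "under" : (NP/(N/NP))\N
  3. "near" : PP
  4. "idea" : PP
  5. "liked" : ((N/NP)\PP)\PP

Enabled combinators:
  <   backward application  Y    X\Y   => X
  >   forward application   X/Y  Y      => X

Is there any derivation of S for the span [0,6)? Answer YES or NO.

N/(S\NP) S\NP (NP/(N/NP))\N PP PP ((N/NP)\PP)\PP
CKY chart[0,6] = {NP}; S ∉ chart

NO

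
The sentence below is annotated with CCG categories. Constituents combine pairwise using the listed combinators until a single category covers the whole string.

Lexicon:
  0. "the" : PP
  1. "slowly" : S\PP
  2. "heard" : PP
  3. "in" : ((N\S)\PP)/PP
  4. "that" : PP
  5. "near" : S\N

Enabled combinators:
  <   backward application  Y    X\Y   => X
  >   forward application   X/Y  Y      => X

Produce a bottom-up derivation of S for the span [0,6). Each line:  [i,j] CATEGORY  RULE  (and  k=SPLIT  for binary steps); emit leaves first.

[0,6] S   <
  [0,5] N   <
    [0,2] S   <
      [0,1] "the" : PP
      [1,2] "slowly" : S\PP
    [2,5] N\S   <
      [2,3] "heard" : PP
      [3,5] (N\S)\PP   >
        [3,4] "in" : ((N\S)\PP)/PP
        [4,5] "that" : PP
  [5,6] "near" : S\N

[0,1] PP  lex  "the"
[1,2] S\PP  lex  "slowly"
[0,2] S  <  k=1
[2,3] PP  lex  "heard"
[3,4] ((N\S)\PP)/PP  lex  "in"
[4,5] PP  lex  "that"
[3,5] (N\S)\PP  >  k=4
[2,5] N\S  <  k=3
[0,5] N  <  k=2
[5,6] S\N  lex  "near"
[0,6] S  <  k=5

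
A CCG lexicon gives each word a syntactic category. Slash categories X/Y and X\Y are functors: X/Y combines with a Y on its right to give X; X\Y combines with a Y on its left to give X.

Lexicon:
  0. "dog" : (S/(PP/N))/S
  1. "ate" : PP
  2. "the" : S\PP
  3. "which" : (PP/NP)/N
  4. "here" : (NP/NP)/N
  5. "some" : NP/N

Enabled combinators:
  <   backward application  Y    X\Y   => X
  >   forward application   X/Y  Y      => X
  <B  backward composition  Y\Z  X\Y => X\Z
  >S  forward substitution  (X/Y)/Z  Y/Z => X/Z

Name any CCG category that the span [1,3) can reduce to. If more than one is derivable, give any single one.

S

[0,6] S   >
  [0,3] S/(PP/N)   >
    [0,1] "dog" : (S/(PP/N))/S
    [1,3] S   <
      [1,2] "ate" : PP
      [2,3] "the" : S\PP
  [3,6] PP/N   >S
    [3,4] "which" : (PP/NP)/N
    [4,6] NP/N   >S
      [4,5] "here" : (NP/NP)/N
      [5,6] "some" : NP/N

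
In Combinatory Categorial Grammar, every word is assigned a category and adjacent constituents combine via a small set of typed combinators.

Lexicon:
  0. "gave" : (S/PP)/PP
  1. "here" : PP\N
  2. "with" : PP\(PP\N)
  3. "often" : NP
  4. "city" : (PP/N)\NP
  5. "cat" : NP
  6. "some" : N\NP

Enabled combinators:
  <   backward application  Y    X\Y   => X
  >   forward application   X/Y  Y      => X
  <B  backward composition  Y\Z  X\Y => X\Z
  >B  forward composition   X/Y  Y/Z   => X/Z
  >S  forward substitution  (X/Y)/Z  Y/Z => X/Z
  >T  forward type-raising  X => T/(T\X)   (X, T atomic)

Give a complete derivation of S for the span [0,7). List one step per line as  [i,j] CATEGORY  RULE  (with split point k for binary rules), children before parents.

[0,1] (S/PP)/PP  lex  "gave"
[1,2] PP\N  lex  "here"
[2,3] PP\(PP\N)  lex  "with"
[1,3] PP  <  k=2
[0,3] S/PP  >  k=1
[3,4] NP  lex  "often"
[4,5] (PP/N)\NP  lex  "city"
[3,5] PP/N  <  k=4
[0,5] S/N  >B  k=3
[5,6] NP  lex  "cat"
[5,6] N/(N\NP)  >T
[6,7] N\NP  lex  "some"
[5,7] N  >  k=6
[0,7] S  >  k=5

[0,7] S   >
  [0,5] S/N   >B
    [0,3] S/PP   >
      [0,1] "gave" : (S/PP)/PP
      [1,3] PP   <
        [1,2] "here" : PP\N
        [2,3] "with" : PP\(PP\N)
    [3,5] PP/N   <
      [3,4] "often" : NP
      [4,5] "city" : (PP/N)\NP
  [5,7] N   >
    [5,6] N/(N\NP)   >T
      [5,6] "cat" : NP
    [6,7] "some" : N\NP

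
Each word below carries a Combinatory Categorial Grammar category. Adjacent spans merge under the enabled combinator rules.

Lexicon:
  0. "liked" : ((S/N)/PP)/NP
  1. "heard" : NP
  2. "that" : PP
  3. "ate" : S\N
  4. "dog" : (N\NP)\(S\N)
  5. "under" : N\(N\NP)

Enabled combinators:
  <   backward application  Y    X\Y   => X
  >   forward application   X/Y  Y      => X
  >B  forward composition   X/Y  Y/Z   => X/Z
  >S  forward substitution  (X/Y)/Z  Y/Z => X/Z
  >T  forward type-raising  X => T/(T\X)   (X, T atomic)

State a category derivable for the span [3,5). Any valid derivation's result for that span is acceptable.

[0,6] S   >
  [0,3] S/N   >
    [0,2] (S/N)/PP   >
      [0,1] "liked" : ((S/N)/PP)/NP
      [1,2] "heard" : NP
    [2,3] "that" : PP
  [3,6] N   <
    [3,5] N\NP   <
      [3,4] "ate" : S\N
      [4,5] "dog" : (N\NP)\(S\N)
    [5,6] "under" : N\(N\NP)

N\NP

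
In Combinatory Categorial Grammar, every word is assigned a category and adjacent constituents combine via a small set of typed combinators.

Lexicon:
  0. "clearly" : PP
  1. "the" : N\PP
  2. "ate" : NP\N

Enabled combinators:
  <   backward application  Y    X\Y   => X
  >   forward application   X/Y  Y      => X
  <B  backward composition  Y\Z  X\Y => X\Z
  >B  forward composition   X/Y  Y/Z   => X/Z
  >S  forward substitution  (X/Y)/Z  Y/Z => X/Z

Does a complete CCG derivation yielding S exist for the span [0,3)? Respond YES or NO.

NO

PP N\PP NP\N
CKY chart[0,3] = {NP}; S ∉ chart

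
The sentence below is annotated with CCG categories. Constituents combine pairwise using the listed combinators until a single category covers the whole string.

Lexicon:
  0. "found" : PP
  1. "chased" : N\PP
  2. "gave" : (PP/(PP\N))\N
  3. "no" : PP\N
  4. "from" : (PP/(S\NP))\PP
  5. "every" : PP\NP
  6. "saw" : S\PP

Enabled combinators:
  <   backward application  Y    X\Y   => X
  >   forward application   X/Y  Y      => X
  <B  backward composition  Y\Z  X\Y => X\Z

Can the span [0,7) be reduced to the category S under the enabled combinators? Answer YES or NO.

PP N\PP (PP/(PP\N))\N PP\N (PP/(S\NP))\PP PP\NP S\PP
CKY chart[0,7] = {PP}; S ∉ chart

NO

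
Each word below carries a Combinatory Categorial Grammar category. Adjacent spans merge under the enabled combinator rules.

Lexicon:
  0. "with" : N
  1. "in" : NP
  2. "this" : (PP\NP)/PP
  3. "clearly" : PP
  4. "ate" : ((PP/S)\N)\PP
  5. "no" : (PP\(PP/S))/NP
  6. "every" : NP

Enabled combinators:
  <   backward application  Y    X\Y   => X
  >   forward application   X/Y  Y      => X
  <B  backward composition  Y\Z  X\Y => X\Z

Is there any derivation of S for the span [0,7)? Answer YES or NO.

NO

N NP (PP\NP)/PP PP ((PP/S)\N)\PP (PP\(PP/S))/NP NP
CKY chart[0,7] = {PP}; S ∉ chart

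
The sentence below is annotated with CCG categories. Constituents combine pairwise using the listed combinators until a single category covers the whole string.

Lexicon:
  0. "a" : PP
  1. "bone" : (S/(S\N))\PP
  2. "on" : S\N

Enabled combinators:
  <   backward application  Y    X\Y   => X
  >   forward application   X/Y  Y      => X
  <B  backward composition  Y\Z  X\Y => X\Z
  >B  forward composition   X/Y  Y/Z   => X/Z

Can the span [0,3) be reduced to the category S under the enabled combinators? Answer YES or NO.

[0,3] S   >
  [0,2] S/(S\N)   <
    [0,1] "a" : PP
    [1,2] "bone" : (S/(S\N))\PP
  [2,3] "on" : S\N

YES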